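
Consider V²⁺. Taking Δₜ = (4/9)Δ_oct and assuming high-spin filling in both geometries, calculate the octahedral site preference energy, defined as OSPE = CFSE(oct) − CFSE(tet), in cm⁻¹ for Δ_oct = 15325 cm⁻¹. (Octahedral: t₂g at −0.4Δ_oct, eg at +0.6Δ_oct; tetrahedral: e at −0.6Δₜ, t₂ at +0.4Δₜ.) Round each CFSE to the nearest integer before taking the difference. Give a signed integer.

-12941

Group 5 minus oxidation state +2 gives a d³ configuration for V²⁺.
In an octahedral site d³ (HS) is t2g^3 e_g^0, giving CFSE(oct) = -1.2Δ_oct = -18390 cm⁻¹.
Tetrahedral e^2 t2^1 gives -0.8Δₜ = -0.8 × (4/9) × 15325 = -5449 cm⁻¹.
Subtracting, OSPE = -18390 − (-5449) = -12941 cm⁻¹.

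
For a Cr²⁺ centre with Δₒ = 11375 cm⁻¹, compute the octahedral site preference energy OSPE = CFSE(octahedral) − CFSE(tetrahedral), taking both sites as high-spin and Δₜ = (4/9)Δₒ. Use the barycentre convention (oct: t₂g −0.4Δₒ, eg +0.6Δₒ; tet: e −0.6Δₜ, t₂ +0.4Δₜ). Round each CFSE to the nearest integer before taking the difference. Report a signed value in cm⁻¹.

-4803

Group 6 minus oxidation state +2 gives a d⁴ configuration for Cr²⁺.
In an octahedral site d⁴ (HS) is t2g^3 e_g^1, giving CFSE(oct) = -0.6Δₒ = -6825 cm⁻¹.
In a tetrahedral site the filling is e^2 t2^2: CFSE(tet) = -0.4Δₜ = -0.4 × (4/9)(11375) = -2022 cm⁻¹.
OSPE = CFSE(oct) − CFSE(tet) = -6825 − (-2022) = -4803 cm⁻¹.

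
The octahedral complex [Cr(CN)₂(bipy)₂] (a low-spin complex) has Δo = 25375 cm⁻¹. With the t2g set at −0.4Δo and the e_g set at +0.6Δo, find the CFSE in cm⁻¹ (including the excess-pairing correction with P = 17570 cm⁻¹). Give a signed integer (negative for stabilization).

-23030

Ligand charges: 2×(-1) from CN⁻ and 2×(+0) from bipy sum to -2; with overall charge +0, Cr is +2.
Cr sits in group 6; removing 2 electrons leaves Cr²⁺ with 6 − 2 = 4 d electrons.
Electron filling gives t2g^4 e_g^0.
Orbital CFSE = 4(-0.4) + 0(0.6) = -1.6Δo = -1.6 × 25375 = -40600 cm⁻¹.
Relative to high-spin t2g^3 e_g^1 (0 paired), the low-spin configuration has 1 additional pair, contributing +1 × 17570 = +17570 cm⁻¹.
Net CFSE = -40600 + 17570 = -23030 cm⁻¹.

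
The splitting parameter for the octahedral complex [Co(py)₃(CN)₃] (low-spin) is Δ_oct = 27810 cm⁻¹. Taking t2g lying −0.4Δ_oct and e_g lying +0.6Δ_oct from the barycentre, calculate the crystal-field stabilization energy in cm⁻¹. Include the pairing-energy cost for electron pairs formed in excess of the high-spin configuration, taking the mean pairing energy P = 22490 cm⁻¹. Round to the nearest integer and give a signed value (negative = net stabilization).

-21764

Ligand charges: 3×(+0) from py and 3×(-1) from CN⁻ sum to -3; with overall charge +0, Co is +3.
Co³⁺: group 9, so d-count = 9 − 3 = 6.
Configuration: t2g^6 e_g^0.
The orbital stabilization is -2.4Δ_oct = -2.4 × 27810 = -66744 cm⁻¹.
Pairing penalty: 3 pairs vs 1 in the high-spin reference → 2 extra × P = 44980 cm⁻¹.
Net CFSE = -66744 + 44980 = -21764 cm⁻¹.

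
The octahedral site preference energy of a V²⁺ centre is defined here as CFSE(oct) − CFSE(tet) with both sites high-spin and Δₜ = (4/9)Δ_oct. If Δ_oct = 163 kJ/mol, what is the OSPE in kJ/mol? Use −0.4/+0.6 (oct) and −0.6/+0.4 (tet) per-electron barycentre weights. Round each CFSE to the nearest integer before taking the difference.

V is in group 5, so V²⁺ is d³ (5 − 2 = 3).
Octahedral high-spin t₂g³ eg⁰: CFSE = -1.2 × 163 = -196 kJ/mol.
Tetrahedral: e² t₂¹, CFSE = 2(−0.6) + 1(+0.4) = -0.8Δₜ = -0.8 × (4/9) × 163 = -58 kJ/mol.
OSPE = CFSE(oct) − CFSE(tet) = -196 − (-58) = -138 kJ/mol.

-138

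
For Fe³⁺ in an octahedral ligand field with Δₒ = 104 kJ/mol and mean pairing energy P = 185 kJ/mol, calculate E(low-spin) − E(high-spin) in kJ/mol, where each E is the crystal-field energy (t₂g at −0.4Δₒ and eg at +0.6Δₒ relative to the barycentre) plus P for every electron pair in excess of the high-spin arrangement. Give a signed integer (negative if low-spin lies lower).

Group 8 minus oxidation state +3 gives a d⁵ configuration for Fe³⁺.
High-spin: t₂g³ eg², CFSE = 0.0Δₒ = 0 kJ/mol.
Low-spin: t₂g⁵ eg⁰, orbital CFSE = -2.0Δₒ = -208 kJ/mol; plus 2 excess pairs × P = +370 kJ/mol; total 162 kJ/mol.
E(LS) − E(HS) = 162 − (0) = 162 kJ/mol.

162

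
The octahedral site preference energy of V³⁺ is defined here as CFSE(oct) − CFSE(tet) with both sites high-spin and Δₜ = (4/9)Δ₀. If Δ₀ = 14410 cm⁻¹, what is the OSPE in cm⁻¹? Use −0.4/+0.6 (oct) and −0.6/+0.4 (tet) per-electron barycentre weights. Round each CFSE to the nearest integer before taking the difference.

Group 5 minus oxidation state +3 gives a d² configuration for V³⁺.
In an octahedral site d² (HS) is t2g^2 e_g^0, giving CFSE(oct) = -0.8Δ₀ = -11528 cm⁻¹.
In a tetrahedral site the filling is e^2 t2^0: CFSE(tet) = -1.2Δₜ = -1.2 × (4/9)(14410) = -7685 cm⁻¹.
Subtracting, OSPE = -11528 − (-7685) = -3843 cm⁻¹.

-3843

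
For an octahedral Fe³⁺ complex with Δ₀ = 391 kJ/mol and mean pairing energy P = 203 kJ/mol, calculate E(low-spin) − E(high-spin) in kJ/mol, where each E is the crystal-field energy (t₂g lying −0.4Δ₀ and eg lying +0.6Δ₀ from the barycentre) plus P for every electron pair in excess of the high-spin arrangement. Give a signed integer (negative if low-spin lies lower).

Fe sits in group 8; removing 3 electrons leaves Fe³⁺ with 8 − 3 = 5 d electrons.
High-spin: t₂g³ eg², CFSE = 0.0Δ₀ = 0 kJ/mol.
Low-spin t₂g⁵ eg⁰ gives -2.0Δ₀ = -782 kJ/mol, but forming 2 extra pairs costs 2P = 406 kJ/mol, so E(LS) = -782 + 406 = -376 kJ/mol.
Thus E(LS) − E(HS) = -376 kJ/mol.

-376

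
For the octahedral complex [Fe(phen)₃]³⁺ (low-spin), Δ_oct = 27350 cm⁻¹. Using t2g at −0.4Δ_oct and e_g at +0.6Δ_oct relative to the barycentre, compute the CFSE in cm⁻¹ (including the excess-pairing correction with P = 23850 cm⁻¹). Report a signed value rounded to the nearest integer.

phen is neutral, so the +3 overall charge sits on Fe: oxidation state +3.
Fe is in group 8, so Fe³⁺ is d⁵ (8 − 3 = 5).
The d⁵ electrons fill as t2g^5 e_g^0.
The orbital stabilization is -2.0Δ_oct = -2.0 × 27350 = -54700 cm⁻¹.
Relative to high-spin t2g^3 e_g^2 (0 paired), the low-spin configuration has 2 additional pairs, contributing +2 × 23850 = +47700 cm⁻¹.
Combining: -54700 + 47700 = -7000 cm⁻¹.

-7000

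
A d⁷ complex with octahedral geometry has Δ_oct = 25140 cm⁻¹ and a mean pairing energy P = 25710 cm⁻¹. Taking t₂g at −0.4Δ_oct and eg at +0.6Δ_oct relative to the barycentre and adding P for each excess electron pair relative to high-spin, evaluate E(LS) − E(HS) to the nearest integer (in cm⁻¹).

570

High-spin: t₂g⁵ eg², CFSE = -0.8Δ_oct = -20112 cm⁻¹.
Low-spin t₂g⁶ eg¹ gives -1.8Δ_oct = -45252 cm⁻¹, but forming 1 extra pair costs 1P = 25710 cm⁻¹, so E(LS) = -45252 + 25710 = -19542 cm⁻¹.
The difference is -19542 − (-20112) = 570 cm⁻¹, so high-spin lies lower.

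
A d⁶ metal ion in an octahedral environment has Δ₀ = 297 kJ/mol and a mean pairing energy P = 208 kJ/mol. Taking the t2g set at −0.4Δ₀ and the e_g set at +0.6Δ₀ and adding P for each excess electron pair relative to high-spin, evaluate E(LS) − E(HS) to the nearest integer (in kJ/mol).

-178

In the high-spin limit (t2g^4 e_g^2) the orbital term is -0.4Δ₀ = -119 kJ/mol, with no excess pairing.
For low-spin the configuration is t2g^6 e_g^0: orbital energy -2.4 × 297 = -713 kJ/mol, and 2 additional pairs relative to high-spin add 416 kJ/mol, giving -297 kJ/mol.
Thus E(LS) − E(HS) = -178 kJ/mol.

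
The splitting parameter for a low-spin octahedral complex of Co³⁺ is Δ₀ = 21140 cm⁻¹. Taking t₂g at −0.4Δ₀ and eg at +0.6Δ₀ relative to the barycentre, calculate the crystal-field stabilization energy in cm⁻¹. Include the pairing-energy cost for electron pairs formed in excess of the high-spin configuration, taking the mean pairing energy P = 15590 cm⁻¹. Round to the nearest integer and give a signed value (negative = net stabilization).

-19556

Group 9 minus oxidation state +3 gives a d⁶ configuration for Co³⁺.
The d⁶ electrons fill as t₂g⁶ eg⁰.
CFSE(orbital) = 6×(-0.4Δ₀) + 0×(0.6Δ₀) = -2.4Δ₀; with Δ₀ = 21140 cm⁻¹ that is -50736 cm⁻¹.
Pairing penalty: 3 pairs vs 1 in the high-spin reference → 2 extra × P = 31180 cm⁻¹.
Overall CFSE = -50736 + 31180 = -19556 cm⁻¹.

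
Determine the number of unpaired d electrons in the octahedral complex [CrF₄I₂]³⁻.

3

Ligand charges: 4×(-1) from F⁻ and 2×(-1) from I⁻ sum to -6; with overall charge -3, Cr is +3.
Group 6 minus oxidation state +3 gives a d³ configuration for Cr³⁺.
Configuration: t2g^3 e_g^0, giving 3 unpaired electrons.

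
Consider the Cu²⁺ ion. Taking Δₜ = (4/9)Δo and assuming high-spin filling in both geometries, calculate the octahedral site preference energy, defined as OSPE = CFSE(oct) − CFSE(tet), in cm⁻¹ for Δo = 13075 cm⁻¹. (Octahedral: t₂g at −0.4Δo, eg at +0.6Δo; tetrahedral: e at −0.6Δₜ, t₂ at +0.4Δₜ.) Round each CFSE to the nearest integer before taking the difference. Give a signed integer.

Cu sits in group 11; removing 2 electrons leaves Cu²⁺ with 11 − 2 = 9 d electrons.
Octahedral (high-spin): t₂g⁶ eg³, CFSE = 6(−0.4) + 3(+0.6) = -0.6Δo = -0.6 × 13075 = -7845 cm⁻¹.
In a tetrahedral site the filling is e⁴ t₂⁵: CFSE(tet) = -0.4Δₜ = -0.4 × (4/9)(13075) = -2324 cm⁻¹.
OSPE = -7845 − (-2324) = -5521 cm⁻¹.

-5521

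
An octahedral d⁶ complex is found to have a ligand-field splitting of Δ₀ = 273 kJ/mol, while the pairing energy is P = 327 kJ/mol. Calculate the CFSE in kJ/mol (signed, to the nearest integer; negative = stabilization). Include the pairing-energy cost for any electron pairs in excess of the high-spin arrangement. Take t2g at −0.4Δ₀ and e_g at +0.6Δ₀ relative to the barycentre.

-109

With Δ₀ < P the complex is high-spin.
Configuration: t2g^4 e_g^2.
Orbital CFSE = -0.4Δ₀ = -0.4 × 273 = -109 kJ/mol.
High-spin has no excess pairs, so no pairing correction applies.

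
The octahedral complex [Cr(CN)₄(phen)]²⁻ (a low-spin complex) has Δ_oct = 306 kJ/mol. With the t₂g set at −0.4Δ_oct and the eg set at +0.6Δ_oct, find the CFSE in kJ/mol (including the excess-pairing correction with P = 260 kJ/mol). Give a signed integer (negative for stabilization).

Ligand charges: 4×(-1) from CN⁻ and 1×(+0) from phen sum to -4; with overall charge -2, Cr is +2.
Cr²⁺: group 6, so d-count = 6 − 2 = 4.
Electron filling gives t₂g⁴ eg⁰.
CFSE(orbital) = 4×(-0.4Δ_oct) + 0×(0.6Δ_oct) = -1.6Δ_oct; with Δ_oct = 306 kJ/mol that is -490 kJ/mol.
Pairing penalty: 1 pair vs 0 in the high-spin reference → 1 extra × P = 260 kJ/mol.
Overall CFSE = -490 + 260 = -230 kJ/mol.

-230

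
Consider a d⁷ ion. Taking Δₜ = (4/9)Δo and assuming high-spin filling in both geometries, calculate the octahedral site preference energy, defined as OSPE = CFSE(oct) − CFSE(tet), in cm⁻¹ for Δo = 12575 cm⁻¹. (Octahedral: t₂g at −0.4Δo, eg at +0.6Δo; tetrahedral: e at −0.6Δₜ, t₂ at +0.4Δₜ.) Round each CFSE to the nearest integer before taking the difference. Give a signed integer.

-3353

In an octahedral site d⁷ (HS) is t2g^5 e_g^2, giving CFSE(oct) = -0.8Δo = -10060 cm⁻¹.
Tetrahedral e^4 t2^3 gives -1.2Δₜ = -1.2 × (4/9) × 12575 = -6707 cm⁻¹.
OSPE = -10060 − (-6707) = -3353 cm⁻¹.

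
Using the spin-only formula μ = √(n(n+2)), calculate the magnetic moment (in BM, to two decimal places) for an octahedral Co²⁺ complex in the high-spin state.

Co sits in group 9; removing 2 electrons leaves Co²⁺ with 9 − 2 = 7 d electrons.
Configuration: t₂g⁵ eg² → 3 unpaired electrons.
μ(spin-only) = √[3(3+2)] = √15 ≈ 3.87 BM.

3.87 BM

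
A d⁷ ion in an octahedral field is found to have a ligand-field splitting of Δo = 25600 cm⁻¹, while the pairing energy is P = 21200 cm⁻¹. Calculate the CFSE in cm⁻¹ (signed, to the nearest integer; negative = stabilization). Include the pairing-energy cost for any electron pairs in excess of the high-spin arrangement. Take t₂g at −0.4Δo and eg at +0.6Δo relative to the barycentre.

With Δo > P the complex is low-spin.
Filling d⁷ accordingly: t₂g⁶ eg¹.
Orbital CFSE = -1.8Δo = -1.8 × 25600 = -46080 cm⁻¹.
Excess pairs vs high-spin: 3 − 2 = 1; pairing cost = +21200 cm⁻¹.
Net CFSE = -46080 + 21200 = -24880 cm⁻¹.

-24880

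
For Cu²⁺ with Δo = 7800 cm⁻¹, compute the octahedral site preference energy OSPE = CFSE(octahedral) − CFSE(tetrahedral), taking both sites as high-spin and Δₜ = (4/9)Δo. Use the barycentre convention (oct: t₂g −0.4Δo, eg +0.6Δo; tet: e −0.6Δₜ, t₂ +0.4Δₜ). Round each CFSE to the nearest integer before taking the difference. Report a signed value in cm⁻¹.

-3293

Cu is in group 11, so Cu²⁺ is d⁹ (11 − 2 = 9).
Octahedral (high-spin): t₂g⁶ eg³, CFSE = 6(−0.4) + 3(+0.6) = -0.6Δo = -0.6 × 7800 = -4680 cm⁻¹.
In a tetrahedral site the filling is e⁴ t₂⁵: CFSE(tet) = -0.4Δₜ = -0.4 × (4/9)(7800) = -1387 cm⁻¹.
OSPE = CFSE(oct) − CFSE(tet) = -4680 − (-1387) = -3293 cm⁻¹.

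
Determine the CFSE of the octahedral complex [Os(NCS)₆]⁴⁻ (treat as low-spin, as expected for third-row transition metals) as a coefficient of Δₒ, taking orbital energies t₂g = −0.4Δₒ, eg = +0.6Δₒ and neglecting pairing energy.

Each NCS⁻ contributes -1; 6 × (-1) = -6. With overall charge -4, Os is in the +2 oxidation state.
Group 8 minus oxidation state +2 gives a d⁶ configuration for Os²⁺.
Configuration: t₂g⁶ eg⁰.
CFSE = 6(-0.4Δₒ) + 0(0.6Δₒ) = -2.4Δₒ + 0.0Δₒ = -2.4Δₒ.

-2.4 Δₒ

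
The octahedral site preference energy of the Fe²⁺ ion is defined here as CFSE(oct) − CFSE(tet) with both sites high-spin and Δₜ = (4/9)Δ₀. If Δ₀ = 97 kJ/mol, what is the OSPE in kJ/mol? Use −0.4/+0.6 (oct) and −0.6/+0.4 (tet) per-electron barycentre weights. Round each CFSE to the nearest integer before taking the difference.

Fe sits in group 8; removing 2 electrons leaves Fe²⁺ with 8 − 2 = 6 d electrons.
Octahedral (high-spin): t₂g⁴ eg², CFSE = 4(−0.4) + 2(+0.6) = -0.4Δ₀ = -0.4 × 97 = -39 kJ/mol.
Tetrahedral: e³ t₂³, CFSE = 3(−0.6) + 3(+0.4) = -0.6Δₜ = -0.6 × (4/9) × 97 = -26 kJ/mol.
OSPE = -39 − (-26) = -13 kJ/mol.

-13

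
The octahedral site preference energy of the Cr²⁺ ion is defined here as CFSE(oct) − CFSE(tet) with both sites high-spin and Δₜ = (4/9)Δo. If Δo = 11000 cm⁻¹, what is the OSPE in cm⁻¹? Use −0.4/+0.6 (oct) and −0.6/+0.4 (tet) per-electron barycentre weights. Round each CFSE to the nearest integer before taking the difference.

Cr²⁺: group 6, so d-count = 6 − 2 = 4.
Octahedral high-spin t2g^3 e_g^1: CFSE = -0.6 × 11000 = -6600 cm⁻¹.
Tetrahedral e^2 t2^2 gives -0.4Δₜ = -0.4 × (4/9) × 11000 = -1956 cm⁻¹.
Subtracting, OSPE = -6600 − (-1956) = -4644 cm⁻¹.

-4644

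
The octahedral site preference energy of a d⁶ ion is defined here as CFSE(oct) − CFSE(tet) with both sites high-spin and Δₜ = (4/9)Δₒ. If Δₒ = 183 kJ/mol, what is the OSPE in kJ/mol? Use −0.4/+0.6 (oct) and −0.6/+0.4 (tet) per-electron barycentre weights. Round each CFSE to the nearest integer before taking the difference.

Octahedral (high-spin): t₂g⁴ eg², CFSE = 4(−0.4) + 2(+0.6) = -0.4Δₒ = -0.4 × 183 = -73 kJ/mol.
Tetrahedral: e³ t₂³, CFSE = 3(−0.6) + 3(+0.4) = -0.6Δₜ = -0.6 × (4/9) × 183 = -49 kJ/mol.
OSPE = -73 − (-49) = -24 kJ/mol.

-24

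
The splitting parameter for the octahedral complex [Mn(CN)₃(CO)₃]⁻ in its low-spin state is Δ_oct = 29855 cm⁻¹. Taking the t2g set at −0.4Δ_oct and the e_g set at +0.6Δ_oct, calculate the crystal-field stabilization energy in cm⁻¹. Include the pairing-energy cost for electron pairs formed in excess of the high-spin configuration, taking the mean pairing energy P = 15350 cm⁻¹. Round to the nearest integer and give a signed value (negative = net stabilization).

Ligand charges: 3×(-1) from CN⁻ and 3×(+0) from CO sum to -3; with overall charge -1, Mn is +2.
Group 7 minus oxidation state +2 gives a d⁵ configuration for Mn²⁺.
Configuration: t2g^5 e_g^0.
CFSE(orbital) = 5×(-0.4Δ_oct) + 0×(0.6Δ_oct) = -2.0Δ_oct; with Δ_oct = 29855 cm⁻¹ that is -59710 cm⁻¹.
High-spin d⁵ would be t2g^3 e_g^2 with 0 pairs; low-spin has 2, so 2 excess pairs cost +2P = +30700 cm⁻¹.
Net CFSE = -59710 + 30700 = -29010 cm⁻¹.

-29010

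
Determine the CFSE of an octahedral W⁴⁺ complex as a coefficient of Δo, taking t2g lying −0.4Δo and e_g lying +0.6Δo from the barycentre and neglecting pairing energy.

-0.8 Δo

W is in group 6, so W⁴⁺ is d² (6 − 4 = 2).
Configuration: t2g^2 e_g^0.
CFSE = 2(-0.4Δo) + 0(0.6Δo) = -0.8Δo + 0.0Δo = -0.8Δo.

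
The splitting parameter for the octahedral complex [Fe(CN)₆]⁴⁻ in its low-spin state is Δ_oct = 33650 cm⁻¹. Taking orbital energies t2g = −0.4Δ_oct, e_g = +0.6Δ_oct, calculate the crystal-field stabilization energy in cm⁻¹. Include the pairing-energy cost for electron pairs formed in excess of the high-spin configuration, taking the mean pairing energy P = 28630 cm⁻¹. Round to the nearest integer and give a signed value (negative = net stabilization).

-23500

Each CN⁻ contributes -1; 6 × (-1) = -6. With overall charge -4, Fe is in the +2 oxidation state.
Fe is in group 8, so Fe²⁺ is d⁶ (8 − 2 = 6).
Configuration: t2g^6 e_g^0.
The orbital stabilization is -2.4Δ_oct = -2.4 × 33650 = -80760 cm⁻¹.
Relative to high-spin t2g^4 e_g^2 (1 paired), the low-spin configuration has 2 additional pairs, contributing +2 × 28630 = +57260 cm⁻¹.
Combining: -80760 + 57260 = -23500 cm⁻¹.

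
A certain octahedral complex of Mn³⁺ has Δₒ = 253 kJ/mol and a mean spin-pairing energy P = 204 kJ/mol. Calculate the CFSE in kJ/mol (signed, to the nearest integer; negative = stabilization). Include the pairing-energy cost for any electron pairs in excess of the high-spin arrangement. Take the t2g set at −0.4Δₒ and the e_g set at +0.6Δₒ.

Group 7 minus oxidation state +3 gives a d⁴ configuration for Mn³⁺.
Δₒ > P, so pairing is preferred: the ground state is low-spin.
That gives t2g^4 e_g^0.
Orbital CFSE = -1.6Δₒ = -1.6 × 253 = -405 kJ/mol.
Excess pairs vs high-spin: 1 − 0 = 1; pairing cost = +204 kJ/mol.
Net CFSE = -405 + 204 = -201 kJ/mol.

-201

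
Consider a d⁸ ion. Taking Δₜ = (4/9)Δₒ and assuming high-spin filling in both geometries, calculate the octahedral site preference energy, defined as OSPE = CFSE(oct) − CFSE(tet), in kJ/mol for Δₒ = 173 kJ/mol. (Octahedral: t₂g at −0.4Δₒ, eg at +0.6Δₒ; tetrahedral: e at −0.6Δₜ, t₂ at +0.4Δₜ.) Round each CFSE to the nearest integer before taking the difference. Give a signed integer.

-146

Octahedral high-spin t2g^6 e_g^2: CFSE = -1.2 × 173 = -208 kJ/mol.
Tetrahedral: e^4 t2^4, CFSE = 4(−0.6) + 4(+0.4) = -0.8Δₜ = -0.8 × (4/9) × 173 = -62 kJ/mol.
OSPE = -208 − (-62) = -146 kJ/mol.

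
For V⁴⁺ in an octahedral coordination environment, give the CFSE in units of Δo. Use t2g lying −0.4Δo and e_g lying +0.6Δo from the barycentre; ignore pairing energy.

V is in group 5, so V⁴⁺ is d¹ (5 − 4 = 1).
For octahedral d¹ the high- and low-spin configurations coincide.
Configuration: t2g^1 e_g^0.
CFSE = 1(-0.4Δo) + 0(0.6Δo) = -0.4Δo + 0.0Δo = -0.4Δo.

-0.4 Δo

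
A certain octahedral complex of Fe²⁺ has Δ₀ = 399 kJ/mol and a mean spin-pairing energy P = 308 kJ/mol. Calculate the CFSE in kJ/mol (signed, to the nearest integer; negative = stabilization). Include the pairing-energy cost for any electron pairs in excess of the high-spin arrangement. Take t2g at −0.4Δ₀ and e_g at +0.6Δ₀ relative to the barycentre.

Fe sits in group 8; removing 2 electrons leaves Fe²⁺ with 8 − 2 = 6 d electrons.
Here Δ₀ > P (399 > 308), so the low-spin state is favoured.
Filling d⁶ accordingly: t2g^6 e_g^0.
Orbital CFSE = -2.4Δ₀ = -2.4 × 399 = -958 kJ/mol.
Excess pairs vs high-spin: 3 − 1 = 2; pairing cost = +616 kJ/mol.
Net CFSE = -958 + 616 = -342 kJ/mol.

-342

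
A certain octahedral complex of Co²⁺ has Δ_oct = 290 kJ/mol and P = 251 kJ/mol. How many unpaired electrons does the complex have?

1

Co is in group 9, so Co²⁺ is d⁷ (9 − 2 = 7).
Since Δ_oct = 290 kJ/mol > P = 251 kJ/mol, the complex adopts the low-spin configuration.
Configuration: t2g^6 e_g^1.
Unpaired electrons: 1.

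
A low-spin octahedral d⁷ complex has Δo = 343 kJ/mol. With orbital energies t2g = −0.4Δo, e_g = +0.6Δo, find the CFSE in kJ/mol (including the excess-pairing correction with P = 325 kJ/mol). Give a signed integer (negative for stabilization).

-292

Configuration: t2g^6 e_g^1.
The orbital stabilization is -1.8Δo = -1.8 × 343 = -617 kJ/mol.
Pairing penalty: 3 pairs vs 2 in the high-spin reference → 1 extra × P = 325 kJ/mol.
Net CFSE = -617 + 325 = -292 kJ/mol.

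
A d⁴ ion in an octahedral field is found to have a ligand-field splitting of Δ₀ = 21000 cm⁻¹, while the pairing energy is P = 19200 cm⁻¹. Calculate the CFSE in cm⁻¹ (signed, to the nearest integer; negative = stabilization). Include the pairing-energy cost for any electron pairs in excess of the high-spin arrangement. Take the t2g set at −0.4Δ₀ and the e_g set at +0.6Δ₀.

-14400

With Δ₀ > P the complex is low-spin.
Configuration: t2g^4 e_g^0.
Orbital CFSE = -1.6Δ₀ = -1.6 × 21000 = -33600 cm⁻¹.
Excess pairs vs high-spin: 1 − 0 = 1; pairing cost = +19200 cm⁻¹.
Net CFSE = -33600 + 19200 = -14400 cm⁻¹.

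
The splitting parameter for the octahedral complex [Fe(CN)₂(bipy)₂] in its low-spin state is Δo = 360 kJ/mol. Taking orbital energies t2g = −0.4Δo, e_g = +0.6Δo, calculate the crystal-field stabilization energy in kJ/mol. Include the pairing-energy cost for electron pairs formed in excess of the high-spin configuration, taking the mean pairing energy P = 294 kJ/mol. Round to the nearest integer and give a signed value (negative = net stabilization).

Ligand charges: 2×(-1) from CN⁻ and 2×(+0) from bipy sum to -2; with overall charge +0, Fe is +2.
Fe²⁺: group 8, so d-count = 8 − 2 = 6.
Configuration: t2g^6 e_g^0.
Orbital CFSE = 6(-0.4) + 0(0.6) = -2.4Δo = -2.4 × 360 = -864 kJ/mol.
Relative to high-spin t2g^4 e_g^2 (1 paired), the low-spin configuration has 2 additional pairs, contributing +2 × 294 = +588 kJ/mol.
Overall CFSE = -864 + 588 = -276 kJ/mol.

-276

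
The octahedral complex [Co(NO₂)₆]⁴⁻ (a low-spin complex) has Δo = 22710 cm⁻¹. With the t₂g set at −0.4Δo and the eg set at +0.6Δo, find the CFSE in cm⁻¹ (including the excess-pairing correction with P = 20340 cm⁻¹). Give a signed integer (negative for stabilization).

-20538

Each NO₂⁻ contributes -1; 6 × (-1) = -6. With overall charge -4, Co is in the +2 oxidation state.
Co is in group 9, so Co²⁺ is d⁷ (9 − 2 = 7).
Configuration: t₂g⁶ eg¹.
Orbital CFSE = 6(-0.4) + 1(0.6) = -1.8Δo = -1.8 × 22710 = -40878 cm⁻¹.
Relative to high-spin t₂g⁵ eg² (2 paired), the low-spin configuration has 1 additional pair, contributing +1 × 20340 = +20340 cm⁻¹.
Combining: -40878 + 20340 = -20538 cm⁻¹.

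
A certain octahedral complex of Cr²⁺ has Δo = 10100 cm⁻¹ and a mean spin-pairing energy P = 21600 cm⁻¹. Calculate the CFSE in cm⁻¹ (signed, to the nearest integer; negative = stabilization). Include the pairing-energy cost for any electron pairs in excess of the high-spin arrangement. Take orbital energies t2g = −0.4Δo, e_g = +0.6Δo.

Cr sits in group 6; removing 2 electrons leaves Cr²⁺ with 6 − 2 = 4 d electrons.
Here Δo < P (10100 < 21600), so the high-spin state is favoured.
Configuration: t2g^3 e_g^1.
Orbital CFSE = -0.6Δo = -0.6 × 10100 = -6060 cm⁻¹.
High-spin has no excess pairs, so no pairing correction applies.

-6060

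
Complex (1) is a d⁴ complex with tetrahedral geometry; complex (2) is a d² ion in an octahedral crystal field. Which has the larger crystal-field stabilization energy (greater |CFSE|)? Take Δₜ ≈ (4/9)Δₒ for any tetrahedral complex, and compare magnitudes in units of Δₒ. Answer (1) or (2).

(1): Tetrahedral fields are weak (Δₜ ≈ 4/9 Δₒ), so electrons fill high-spin; e^2 t2^2, CFSE = -0.4Δₜ ≈ -0.18Δₒ.
(2): t2g^2 e_g^0, CFSE = -0.8Δₒ.
So (2) has the larger |CFSE|.

(2)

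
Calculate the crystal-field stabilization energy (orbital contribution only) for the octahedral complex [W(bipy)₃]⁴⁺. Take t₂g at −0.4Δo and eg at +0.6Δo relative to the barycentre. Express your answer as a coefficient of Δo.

bipy is neutral, so the +4 overall charge sits on W: oxidation state +4.
Group 6 minus oxidation state +4 gives a d² configuration for W⁴⁺.
Configuration: t₂g² eg⁰.
CFSE = 2(-0.4Δo) + 0(0.6Δo) = -0.8Δo + 0.0Δo = -0.8Δo.

-0.8 Δo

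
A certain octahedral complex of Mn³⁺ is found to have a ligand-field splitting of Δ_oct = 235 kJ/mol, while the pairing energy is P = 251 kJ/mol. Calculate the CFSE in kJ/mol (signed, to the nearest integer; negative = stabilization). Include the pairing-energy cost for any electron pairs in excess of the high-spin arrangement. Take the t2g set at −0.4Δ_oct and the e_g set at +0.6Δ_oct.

Mn³⁺: group 7, so d-count = 7 − 3 = 4.
Since Δ_oct = 235 kJ/mol < P = 251 kJ/mol, the complex adopts the high-spin configuration.
That gives t2g^3 e_g^1.
Orbital CFSE = -0.6Δ_oct = -0.6 × 235 = -141 kJ/mol.
High-spin has no excess pairs, so no pairing correction applies.

-141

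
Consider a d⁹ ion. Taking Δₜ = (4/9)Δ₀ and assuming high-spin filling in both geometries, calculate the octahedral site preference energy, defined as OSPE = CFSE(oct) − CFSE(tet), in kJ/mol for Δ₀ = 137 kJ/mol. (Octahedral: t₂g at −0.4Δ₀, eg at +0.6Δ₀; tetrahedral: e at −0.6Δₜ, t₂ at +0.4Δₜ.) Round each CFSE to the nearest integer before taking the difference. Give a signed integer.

In an octahedral site d⁹ (HS) is t₂g⁶ eg³, giving CFSE(oct) = -0.6Δ₀ = -82 kJ/mol.
In a tetrahedral site the filling is e⁴ t₂⁵: CFSE(tet) = -0.4Δₜ = -0.4 × (4/9)(137) = -24 kJ/mol.
OSPE = CFSE(oct) − CFSE(tet) = -82 − (-24) = -58 kJ/mol.

-58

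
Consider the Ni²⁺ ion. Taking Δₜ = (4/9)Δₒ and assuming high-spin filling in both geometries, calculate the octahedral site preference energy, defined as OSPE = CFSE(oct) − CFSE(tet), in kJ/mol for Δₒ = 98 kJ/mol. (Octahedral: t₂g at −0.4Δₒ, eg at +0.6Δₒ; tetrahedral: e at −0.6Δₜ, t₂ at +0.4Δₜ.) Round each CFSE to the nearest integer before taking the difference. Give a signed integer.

-83

Ni²⁺: group 10, so d-count = 10 − 2 = 8.
Octahedral (high-spin): t₂g⁶ eg², CFSE = 6(−0.4) + 2(+0.6) = -1.2Δₒ = -1.2 × 98 = -118 kJ/mol.
In a tetrahedral site the filling is e⁴ t₂⁴: CFSE(tet) = -0.8Δₜ = -0.8 × (4/9)(98) = -35 kJ/mol.
OSPE = -118 − (-35) = -83 kJ/mol.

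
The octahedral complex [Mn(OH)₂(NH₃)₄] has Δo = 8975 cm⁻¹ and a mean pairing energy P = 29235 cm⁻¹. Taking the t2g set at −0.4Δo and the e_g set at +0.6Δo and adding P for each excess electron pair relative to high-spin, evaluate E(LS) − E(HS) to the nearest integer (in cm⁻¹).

Ligand charges: 2×(-1) from OH⁻ and 4×(+0) from NH₃ sum to -2; with overall charge +0, Mn is +2.
Mn²⁺: group 7, so d-count = 7 − 2 = 5.
High-spin: t2g^3 e_g^2, CFSE = 0.0Δo = 0 cm⁻¹.
Low-spin: t2g^5 e_g^0, orbital CFSE = -2.0Δo = -17950 cm⁻¹; plus 2 excess pairs × P = +58470 cm⁻¹; total 40520 cm⁻¹.
Thus E(LS) − E(HS) = 40520 cm⁻¹.

40520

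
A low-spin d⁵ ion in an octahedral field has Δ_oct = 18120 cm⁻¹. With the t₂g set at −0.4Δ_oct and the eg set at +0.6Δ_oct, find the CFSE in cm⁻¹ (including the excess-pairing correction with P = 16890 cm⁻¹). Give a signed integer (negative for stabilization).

-2460

Electron filling gives t₂g⁵ eg⁰.
CFSE(orbital) = 5×(-0.4Δ_oct) + 0×(0.6Δ_oct) = -2.0Δ_oct; with Δ_oct = 18120 cm⁻¹ that is -36240 cm⁻¹.
Pairing penalty: 2 pairs vs 0 in the high-spin reference → 2 extra × P = 33780 cm⁻¹.
Net CFSE = -36240 + 33780 = -2460 cm⁻¹.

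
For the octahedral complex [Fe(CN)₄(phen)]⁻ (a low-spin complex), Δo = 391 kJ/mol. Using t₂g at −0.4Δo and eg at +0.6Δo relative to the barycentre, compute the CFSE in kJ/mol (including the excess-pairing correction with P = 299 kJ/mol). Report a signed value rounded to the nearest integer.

Ligand charges: 4×(-1) from CN⁻ and 1×(+0) from phen sum to -4; with overall charge -1, Fe is +3.
Fe³⁺: group 8, so d-count = 8 − 3 = 5.
The d⁵ electrons fill as t₂g⁵ eg⁰.
Orbital CFSE = 5(-0.4) + 0(0.6) = -2.0Δo = -2.0 × 391 = -782 kJ/mol.
Pairing penalty: 2 pairs vs 0 in the high-spin reference → 2 extra × P = 598 kJ/mol.
Net CFSE = -782 + 598 = -184 kJ/mol.

-184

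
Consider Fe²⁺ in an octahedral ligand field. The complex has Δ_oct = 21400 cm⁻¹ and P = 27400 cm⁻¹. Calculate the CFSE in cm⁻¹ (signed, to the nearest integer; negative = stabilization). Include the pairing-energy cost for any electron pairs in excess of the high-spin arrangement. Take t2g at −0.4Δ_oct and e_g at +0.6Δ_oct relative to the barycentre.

-8560

Group 8 minus oxidation state +2 gives a d⁶ configuration for Fe²⁺.
Here Δ_oct < P (21400 < 27400), so the high-spin state is favoured.
Configuration: t2g^4 e_g^2.
Orbital CFSE = -0.4Δ_oct = -0.4 × 21400 = -8560 cm⁻¹.
High-spin has no excess pairs, so no pairing correction applies.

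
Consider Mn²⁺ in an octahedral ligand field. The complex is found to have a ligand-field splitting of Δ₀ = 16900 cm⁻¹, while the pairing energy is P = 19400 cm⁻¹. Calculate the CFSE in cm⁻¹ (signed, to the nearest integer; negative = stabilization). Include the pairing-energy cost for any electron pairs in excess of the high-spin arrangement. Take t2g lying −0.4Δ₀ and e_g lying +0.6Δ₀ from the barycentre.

Mn²⁺: group 7, so d-count = 7 − 2 = 5.
Δ₀ < P, so pairing is avoided: the ground state is high-spin.
That gives t2g^3 e_g^2.
Orbital CFSE = 0.0Δ₀ = 0.0 × 16900 = 0 cm⁻¹.
High-spin has no excess pairs, so no pairing correction applies.

0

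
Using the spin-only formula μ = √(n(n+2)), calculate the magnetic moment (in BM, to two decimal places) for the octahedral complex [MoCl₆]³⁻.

Each Cl⁻ contributes -1; 6 × (-1) = -6. With overall charge -3, Mo is in the +3 oxidation state.
Mo³⁺: group 6, so d-count = 6 − 3 = 3.
Configuration: t2g^3 e_g^0 → 3 unpaired electrons.
μ(spin-only) = √[3(3+2)] = √15 ≈ 3.87 BM.

3.87 BM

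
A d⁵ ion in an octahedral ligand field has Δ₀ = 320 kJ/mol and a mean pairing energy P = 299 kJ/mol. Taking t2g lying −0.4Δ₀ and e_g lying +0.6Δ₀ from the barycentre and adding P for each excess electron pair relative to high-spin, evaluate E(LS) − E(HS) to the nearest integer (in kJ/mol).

High-spin: t2g^3 e_g^2, CFSE = 0.0Δ₀ = 0 kJ/mol.
Low-spin: t2g^5 e_g^0, orbital CFSE = -2.0Δ₀ = -640 kJ/mol; plus 2 excess pairs × P = +598 kJ/mol; total -42 kJ/mol.
The difference is -42 − (0) = -42 kJ/mol, so low-spin lies lower.

-42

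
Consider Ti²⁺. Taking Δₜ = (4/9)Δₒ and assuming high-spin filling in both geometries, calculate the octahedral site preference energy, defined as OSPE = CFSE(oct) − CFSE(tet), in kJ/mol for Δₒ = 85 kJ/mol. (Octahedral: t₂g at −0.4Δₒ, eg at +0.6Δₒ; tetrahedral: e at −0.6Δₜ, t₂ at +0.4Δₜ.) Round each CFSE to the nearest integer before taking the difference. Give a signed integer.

-23

Group 4 minus oxidation state +2 gives a d² configuration for Ti²⁺.
In an octahedral site d² (HS) is t₂g² eg⁰, giving CFSE(oct) = -0.8Δₒ = -68 kJ/mol.
In a tetrahedral site the filling is e² t₂⁰: CFSE(tet) = -1.2Δₜ = -1.2 × (4/9)(85) = -45 kJ/mol.
OSPE = -68 − (-45) = -23 kJ/mol.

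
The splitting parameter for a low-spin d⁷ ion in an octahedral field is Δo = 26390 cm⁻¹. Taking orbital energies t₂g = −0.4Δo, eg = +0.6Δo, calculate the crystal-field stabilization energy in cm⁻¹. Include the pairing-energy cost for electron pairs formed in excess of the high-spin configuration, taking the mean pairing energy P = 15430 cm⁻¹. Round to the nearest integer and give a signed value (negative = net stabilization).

-32072

Electron filling gives t₂g⁶ eg¹.
CFSE(orbital) = 6×(-0.4Δo) + 1×(0.6Δo) = -1.8Δo; with Δo = 26390 cm⁻¹ that is -47502 cm⁻¹.
Relative to high-spin t₂g⁵ eg² (2 paired), the low-spin configuration has 1 additional pair, contributing +1 × 15430 = +15430 cm⁻¹.
Net CFSE = -47502 + 15430 = -32072 cm⁻¹.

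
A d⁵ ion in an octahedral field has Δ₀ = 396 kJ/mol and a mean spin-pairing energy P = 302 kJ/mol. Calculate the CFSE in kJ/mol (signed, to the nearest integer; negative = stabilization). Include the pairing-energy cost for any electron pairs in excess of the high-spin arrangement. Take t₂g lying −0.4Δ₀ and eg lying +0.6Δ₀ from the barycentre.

-188

Δ₀ > P, so pairing is preferred: the ground state is low-spin.
Filling d⁵ accordingly: t₂g⁵ eg⁰.
Orbital CFSE = -2.0Δ₀ = -2.0 × 396 = -792 kJ/mol.
Excess pairs vs high-spin: 2 − 0 = 2; pairing cost = +604 kJ/mol.
Net CFSE = -792 + 604 = -188 kJ/mol.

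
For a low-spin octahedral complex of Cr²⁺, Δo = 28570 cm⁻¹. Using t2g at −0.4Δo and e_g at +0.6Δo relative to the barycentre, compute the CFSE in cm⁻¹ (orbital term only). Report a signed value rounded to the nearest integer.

-45712

Cr sits in group 6; removing 2 electrons leaves Cr²⁺ with 6 − 2 = 4 d electrons.
Electron filling gives t2g^4 e_g^0.
Orbital CFSE = 4(-0.4) + 0(0.6) = -1.6Δo = -1.6 × 28570 = -45712 cm⁻¹.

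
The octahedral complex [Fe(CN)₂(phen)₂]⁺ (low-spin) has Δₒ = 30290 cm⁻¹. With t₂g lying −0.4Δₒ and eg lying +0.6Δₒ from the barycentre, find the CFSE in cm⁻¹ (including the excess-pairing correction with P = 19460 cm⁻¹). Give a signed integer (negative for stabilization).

Ligand charges: 2×(-1) from CN⁻ and 2×(+0) from phen sum to -2; with overall charge +1, Fe is +3.
Fe is in group 8, so Fe³⁺ is d⁵ (8 − 3 = 5).
Configuration: t₂g⁵ eg⁰.
Orbital CFSE = 5(-0.4) + 0(0.6) = -2.0Δₒ = -2.0 × 30290 = -60580 cm⁻¹.
High-spin d⁵ would be t₂g³ eg² with 0 pairs; low-spin has 2, so 2 excess pairs cost +2P = +38920 cm⁻¹.
Combining: -60580 + 38920 = -21660 cm⁻¹.

-21660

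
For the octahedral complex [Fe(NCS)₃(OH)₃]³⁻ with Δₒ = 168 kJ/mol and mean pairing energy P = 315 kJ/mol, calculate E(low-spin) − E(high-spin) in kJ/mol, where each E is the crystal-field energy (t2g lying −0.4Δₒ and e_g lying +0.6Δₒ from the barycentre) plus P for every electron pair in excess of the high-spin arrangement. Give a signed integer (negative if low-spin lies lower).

Ligand charges: 3×(-1) from NCS⁻ and 3×(-1) from OH⁻ sum to -6; with overall charge -3, Fe is +3.
Fe³⁺: group 8, so d-count = 8 − 3 = 5.
High-spin: t2g^3 e_g^2, CFSE = 0.0Δₒ = 0 kJ/mol.
Low-spin t2g^5 e_g^0 gives -2.0Δₒ = -336 kJ/mol, but forming 2 extra pairs costs 2P = 630 kJ/mol, so E(LS) = -336 + 630 = 294 kJ/mol.
E(LS) − E(HS) = 294 − (0) = 294 kJ/mol.

294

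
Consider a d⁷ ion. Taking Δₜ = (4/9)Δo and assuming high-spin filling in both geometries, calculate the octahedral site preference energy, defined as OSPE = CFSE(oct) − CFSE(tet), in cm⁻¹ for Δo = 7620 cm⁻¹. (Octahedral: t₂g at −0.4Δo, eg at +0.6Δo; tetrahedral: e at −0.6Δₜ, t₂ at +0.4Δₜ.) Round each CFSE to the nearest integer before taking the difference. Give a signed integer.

Octahedral high-spin t₂g⁵ eg²: CFSE = -0.8 × 7620 = -6096 cm⁻¹.
Tetrahedral: e⁴ t₂³, CFSE = 4(−0.6) + 3(+0.4) = -1.2Δₜ = -1.2 × (4/9) × 7620 = -4064 cm⁻¹.
Subtracting, OSPE = -6096 − (-4064) = -2032 cm⁻¹.

-2032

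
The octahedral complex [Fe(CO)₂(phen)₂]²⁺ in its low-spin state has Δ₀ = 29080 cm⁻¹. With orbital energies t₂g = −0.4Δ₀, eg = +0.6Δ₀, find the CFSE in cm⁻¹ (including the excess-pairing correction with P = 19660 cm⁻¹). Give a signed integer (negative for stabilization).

Ligand charges: 2×(+0) from CO and 2×(+0) from phen sum to +0; with overall charge +2, Fe is +2.
Fe is in group 8, so Fe²⁺ is d⁶ (8 − 2 = 6).
The d⁶ electrons fill as t₂g⁶ eg⁰.
CFSE(orbital) = 6×(-0.4Δ₀) + 0×(0.6Δ₀) = -2.4Δ₀; with Δ₀ = 29080 cm⁻¹ that is -69792 cm⁻¹.
High-spin d⁶ would be t₂g⁴ eg² with 1 pair; low-spin has 3, so 2 excess pairs cost +2P = +39320 cm⁻¹.
Net CFSE = -69792 + 39320 = -30472 cm⁻¹.

-30472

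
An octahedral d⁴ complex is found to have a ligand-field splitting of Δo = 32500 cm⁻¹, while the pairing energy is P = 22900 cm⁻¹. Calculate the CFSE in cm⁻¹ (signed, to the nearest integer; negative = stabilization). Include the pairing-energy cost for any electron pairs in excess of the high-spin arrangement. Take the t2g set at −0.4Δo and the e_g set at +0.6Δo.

-29100

Δo > P, so pairing is preferred: the ground state is low-spin.
Filling d⁴ accordingly: t2g^4 e_g^0.
Orbital CFSE = -1.6Δo = -1.6 × 32500 = -52000 cm⁻¹.
Excess pairs vs high-spin: 1 − 0 = 1; pairing cost = +22900 cm⁻¹.
Net CFSE = -52000 + 22900 = -29100 cm⁻¹.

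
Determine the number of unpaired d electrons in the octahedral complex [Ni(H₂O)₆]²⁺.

H₂O is neutral, so the +2 overall charge sits on Ni: oxidation state +2.
Ni is in group 10, so Ni²⁺ is d⁸ (10 − 2 = 8).
Configuration: t2g^6 e_g^2, giving 2 unpaired electrons.

2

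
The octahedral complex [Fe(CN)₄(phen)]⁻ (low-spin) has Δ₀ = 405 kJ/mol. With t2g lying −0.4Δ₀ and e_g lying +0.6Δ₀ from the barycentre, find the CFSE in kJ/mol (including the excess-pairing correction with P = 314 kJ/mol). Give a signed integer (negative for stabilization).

Ligand charges: 4×(-1) from CN⁻ and 1×(+0) from phen sum to -4; with overall charge -1, Fe is +3.
Group 8 minus oxidation state +3 gives a d⁵ configuration for Fe³⁺.
Configuration: t2g^5 e_g^0.
The orbital stabilization is -2.0Δ₀ = -2.0 × 405 = -810 kJ/mol.
Pairing penalty: 2 pairs vs 0 in the high-spin reference → 2 extra × P = 628 kJ/mol.
Net CFSE = -810 + 628 = -182 kJ/mol.

-182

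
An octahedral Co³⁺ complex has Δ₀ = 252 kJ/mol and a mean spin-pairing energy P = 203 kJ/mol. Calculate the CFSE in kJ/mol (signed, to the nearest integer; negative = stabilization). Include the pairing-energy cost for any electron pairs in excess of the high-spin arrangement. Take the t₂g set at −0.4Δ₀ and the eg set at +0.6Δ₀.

Co is in group 9, so Co³⁺ is d⁶ (9 − 3 = 6).
With Δ₀ > P the complex is low-spin.
Configuration: t₂g⁶ eg⁰.
Orbital CFSE = -2.4Δ₀ = -2.4 × 252 = -605 kJ/mol.
Excess pairs vs high-spin: 3 − 1 = 2; pairing cost = +406 kJ/mol.
Net CFSE = -605 + 406 = -199 kJ/mol.

-199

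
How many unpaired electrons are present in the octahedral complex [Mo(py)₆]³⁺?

3

py is neutral, so the +3 overall charge sits on Mo: oxidation state +3.
Group 6 minus oxidation state +3 gives a d³ configuration for Mo³⁺.
Configuration: t2g^3 e_g^0, giving 3 unpaired electrons.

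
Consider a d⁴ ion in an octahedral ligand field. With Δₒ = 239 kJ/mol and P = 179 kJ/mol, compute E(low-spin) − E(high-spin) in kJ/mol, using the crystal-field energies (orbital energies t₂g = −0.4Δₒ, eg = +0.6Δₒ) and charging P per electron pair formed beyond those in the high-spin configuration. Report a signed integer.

High-spin d⁴ fills as t₂g³ eg¹ with CFSE 3(−0.4) + 1(+0.6) = -0.6Δₒ = -143 kJ/mol.
Low-spin: t₂g⁴ eg⁰, orbital CFSE = -1.6Δₒ = -382 kJ/mol; plus 1 excess pair × P = +179 kJ/mol; total -203 kJ/mol.
E(LS) − E(HS) = -203 − (-143) = -60 kJ/mol.

-60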